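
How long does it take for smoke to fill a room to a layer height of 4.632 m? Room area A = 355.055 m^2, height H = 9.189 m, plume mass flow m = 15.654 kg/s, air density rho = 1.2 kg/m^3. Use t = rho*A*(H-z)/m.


H - z = 4.557 m
t = 1.2 * 355.055 * 4.557 / 15.654 = 124.03 s

124.03 s


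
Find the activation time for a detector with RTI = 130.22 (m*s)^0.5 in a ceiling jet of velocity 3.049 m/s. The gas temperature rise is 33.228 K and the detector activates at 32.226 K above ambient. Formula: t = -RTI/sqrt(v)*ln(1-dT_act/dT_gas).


dT_act/dT_gas = 0.96984
ln(1 - 0.96984) = -3.5014
t = -130.22 / sqrt(3.049) * -3.5014 = 261.12 s

261.12 s


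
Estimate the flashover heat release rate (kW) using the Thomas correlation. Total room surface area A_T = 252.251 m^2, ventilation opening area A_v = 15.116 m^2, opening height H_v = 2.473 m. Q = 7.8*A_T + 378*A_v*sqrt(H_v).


7.8*A_T = 1967.6
sqrt(H_v) = 1.5726
378*A_v*sqrt(H_v) = 8985.5
Q = 1967.6 + 8985.5 = 10953 kW

10953 kW


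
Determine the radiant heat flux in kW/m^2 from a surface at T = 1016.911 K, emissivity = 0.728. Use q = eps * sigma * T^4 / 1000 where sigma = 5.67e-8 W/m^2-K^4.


T^4 = 1.0694e+12
q = 0.728 * 5.67e-8 * 1.0694e+12 / 1000 = 44.141 kW/m^2

44.141 kW/m^2


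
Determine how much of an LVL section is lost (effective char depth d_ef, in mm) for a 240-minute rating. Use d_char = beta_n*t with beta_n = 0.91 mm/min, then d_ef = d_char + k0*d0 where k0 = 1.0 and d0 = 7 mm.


d_char = 0.91 * 240 = 218.4 mm
d_ef = 218.4 + 1.0*7 = 225.4 mm

225.4 mm


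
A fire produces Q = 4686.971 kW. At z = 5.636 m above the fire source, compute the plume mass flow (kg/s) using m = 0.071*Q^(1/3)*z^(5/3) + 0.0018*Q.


Q^(1/3) = 16.735
z^(5/3) = 17.849
First term = 0.071 * 16.735 * 17.849 = 21.208
Second term = 0.0018 * 4686.971 = 8.4365
m = 29.645 kg/s

29.645 kg/s


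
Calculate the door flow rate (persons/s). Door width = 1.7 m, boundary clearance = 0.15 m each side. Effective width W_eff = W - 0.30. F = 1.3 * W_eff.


W_eff = 1.7 - 0.30 = 1.4 m
F = 1.3 * 1.4 = 1.82 persons/s

1.82 persons/s


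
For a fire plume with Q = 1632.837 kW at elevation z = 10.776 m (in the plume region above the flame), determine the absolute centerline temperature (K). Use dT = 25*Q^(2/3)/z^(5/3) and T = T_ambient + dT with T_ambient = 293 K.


Q^(2/3) = 138.66
z^(5/3) = 52.573
dT = 25 * 138.66 / 52.573 = 65.939 K
T = 293 + 65.939 = 358.94 K

358.94 K


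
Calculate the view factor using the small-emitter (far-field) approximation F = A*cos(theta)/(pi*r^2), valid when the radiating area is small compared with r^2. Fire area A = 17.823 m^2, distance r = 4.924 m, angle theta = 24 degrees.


cos(24 deg) = 0.91355
pi*r^2 = 76.170
F = 17.823 * 0.91355 / 76.170 = 0.21376

0.21376


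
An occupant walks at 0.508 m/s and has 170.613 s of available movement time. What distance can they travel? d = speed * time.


d = 0.508 * 170.613 = 86.671 m

86.671 m


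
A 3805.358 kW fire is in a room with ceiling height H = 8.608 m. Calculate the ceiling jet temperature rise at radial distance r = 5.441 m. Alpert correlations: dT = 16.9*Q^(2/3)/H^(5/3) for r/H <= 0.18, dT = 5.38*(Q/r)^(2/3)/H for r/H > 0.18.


r/H = 5.441 / 8.608 = 0.63209
r/H > 0.18, so dT = 5.38*(Q/r)^(2/3)/H
Q/r = 699.39
(Q/r)^(2/3) = 78.791
dT = 5.38 * 78.791 / 8.608 = 49.245 K

49.245 K


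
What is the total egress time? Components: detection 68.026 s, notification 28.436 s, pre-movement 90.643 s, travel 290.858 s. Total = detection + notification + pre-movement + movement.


Total = 68.026 + 28.436 + 90.643 + 290.858 = 477.963 s

477.963 s


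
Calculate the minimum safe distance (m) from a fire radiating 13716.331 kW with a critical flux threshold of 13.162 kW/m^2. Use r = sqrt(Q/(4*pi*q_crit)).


4*pi*q_crit = 165.40
Q/(4*pi*q_crit) = 82.929
r = sqrt(82.929) = 9.1065 m

9.1065 m


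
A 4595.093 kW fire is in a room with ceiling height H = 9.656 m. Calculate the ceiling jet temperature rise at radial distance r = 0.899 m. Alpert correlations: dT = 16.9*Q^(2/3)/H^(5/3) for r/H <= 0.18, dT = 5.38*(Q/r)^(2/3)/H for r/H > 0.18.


r/H = 0.899 / 9.656 = 0.093103
r/H <= 0.18, so dT = 16.9*Q^(2/3)/H^(5/3)
Q^(2/3) = 276.39
H^(5/3) = 43.785
dT = 16.9 * 276.39 / 43.785 = 106.68 K

106.68 K


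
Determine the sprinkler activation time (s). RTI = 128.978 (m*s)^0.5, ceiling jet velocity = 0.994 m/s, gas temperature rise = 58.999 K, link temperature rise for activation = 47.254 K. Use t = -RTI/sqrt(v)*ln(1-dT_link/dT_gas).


dT_link/dT_gas = 0.80093
ln(1 - 0.80093) = -1.6141
t = -128.978 / sqrt(0.994) * -1.6141 = 208.81 s

208.81 s


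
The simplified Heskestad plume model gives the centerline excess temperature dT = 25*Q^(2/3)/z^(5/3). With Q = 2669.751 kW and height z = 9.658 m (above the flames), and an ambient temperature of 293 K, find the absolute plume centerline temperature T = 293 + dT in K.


Q^(2/3) = 192.45
z^(5/3) = 43.800
dT = 25 * 192.45 / 43.800 = 109.84 K
T = 293 + 109.84 = 402.84 K

402.84 K


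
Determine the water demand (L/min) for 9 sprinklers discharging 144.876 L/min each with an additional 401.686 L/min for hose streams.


Sprinkler demand = 9 * 144.876 = 1303.884 L/min
Total = 1303.884 + 401.686 = 1705.57 L/min

1705.57 L/min


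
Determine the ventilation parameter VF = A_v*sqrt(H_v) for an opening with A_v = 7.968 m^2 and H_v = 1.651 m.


sqrt(H_v) = 1.2849
VF = 7.968 * 1.2849 = 10.238 m^(5/2)

10.238 m^(5/2)


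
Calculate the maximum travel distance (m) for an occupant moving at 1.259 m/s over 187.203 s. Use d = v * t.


d = 1.259 * 187.203 = 235.69 m

235.69 m


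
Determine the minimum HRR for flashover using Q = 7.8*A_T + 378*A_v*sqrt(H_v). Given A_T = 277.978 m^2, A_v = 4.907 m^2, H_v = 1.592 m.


7.8*A_T = 2168.2
sqrt(H_v) = 1.2617
378*A_v*sqrt(H_v) = 2340.3
Q = 2168.2 + 2340.3 = 4508.6 kW

4508.6 kW


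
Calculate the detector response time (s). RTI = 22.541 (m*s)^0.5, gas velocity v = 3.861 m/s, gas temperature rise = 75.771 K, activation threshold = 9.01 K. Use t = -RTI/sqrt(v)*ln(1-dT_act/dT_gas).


dT_act/dT_gas = 0.11891
ln(1 - 0.11891) = -0.12660
t = -22.541 / sqrt(3.861) * -0.12660 = 1.4523 s

1.4523 s


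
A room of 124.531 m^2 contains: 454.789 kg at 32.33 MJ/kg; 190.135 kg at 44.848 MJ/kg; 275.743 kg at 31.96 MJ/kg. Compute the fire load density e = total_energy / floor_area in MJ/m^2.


Total energy = 454.789*32.33 + 190.135*44.848 + 275.743*31.96
= 14703.33 + 8527.174 + 8812.746
= 32043.25 MJ
e = 32043.25 / 124.531 = 257.31 MJ/m^2

257.31 MJ/m^2


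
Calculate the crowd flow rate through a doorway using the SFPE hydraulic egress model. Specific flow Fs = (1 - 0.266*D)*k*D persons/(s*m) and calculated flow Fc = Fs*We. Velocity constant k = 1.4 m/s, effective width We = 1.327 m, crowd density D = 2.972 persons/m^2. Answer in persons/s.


1 - 0.266*D = 1 - 0.266*2.972 = 0.20945
Fs = 0.20945 * 1.4 * 2.972 = 0.87147 persons/(s*m)
Fc = 0.87147 * 1.327 = 1.1564 persons/s

1.1564 persons/s


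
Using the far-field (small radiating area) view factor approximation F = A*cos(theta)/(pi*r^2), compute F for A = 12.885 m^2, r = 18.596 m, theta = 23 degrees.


cos(23 deg) = 0.92050
pi*r^2 = 1086.4
F = 12.885 * 0.92050 / 1086.4 = 0.010917

0.010917


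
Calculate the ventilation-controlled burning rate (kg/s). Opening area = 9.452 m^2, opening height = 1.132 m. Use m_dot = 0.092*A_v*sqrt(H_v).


sqrt(H_v) = 1.0640
m_dot = 0.092 * 9.452 * 1.0640 = 0.92520 kg/s

0.92520 kg/s


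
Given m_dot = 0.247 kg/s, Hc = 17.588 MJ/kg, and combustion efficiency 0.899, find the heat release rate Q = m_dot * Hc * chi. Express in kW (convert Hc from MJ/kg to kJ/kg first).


Hc = 17.588 MJ/kg = 17.588 * 1000 kJ/kg = 17588 kJ/kg
Q = 0.247 kg/s * 17588 kJ/kg * 0.899 = 3905.5 kW

3905.5 kW


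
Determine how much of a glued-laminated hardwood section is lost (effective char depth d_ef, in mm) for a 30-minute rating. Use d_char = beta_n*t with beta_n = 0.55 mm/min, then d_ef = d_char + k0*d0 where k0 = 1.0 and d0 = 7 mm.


d_char = 0.55 * 30 = 16.5 mm
d_ef = 16.5 + 1.0*7 = 23.5 mm

23.5 mm


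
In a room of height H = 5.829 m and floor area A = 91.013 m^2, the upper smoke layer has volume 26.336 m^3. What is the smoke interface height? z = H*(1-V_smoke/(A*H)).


V/(A*H) = 0.049642
1 - 0.049642 = 0.95036
z = 5.829 * 0.95036 = 5.5396 m

5.5396 m


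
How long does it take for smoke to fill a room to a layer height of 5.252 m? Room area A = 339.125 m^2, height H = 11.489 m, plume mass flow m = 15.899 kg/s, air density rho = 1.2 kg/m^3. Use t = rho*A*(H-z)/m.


H - z = 6.237 m
t = 1.2 * 339.125 * 6.237 / 15.899 = 159.64 s

159.64 s


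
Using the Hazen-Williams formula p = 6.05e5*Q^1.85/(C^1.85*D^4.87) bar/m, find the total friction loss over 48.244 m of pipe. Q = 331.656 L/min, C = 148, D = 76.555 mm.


Q^1.85 = 46055
C^1.85 = 10351
D^4.87 = 1.4961e+09
p/m = 0.0017993 bar/m
p_total = 0.0017993 * 48.244 = 0.086803 bar

0.086803 bar


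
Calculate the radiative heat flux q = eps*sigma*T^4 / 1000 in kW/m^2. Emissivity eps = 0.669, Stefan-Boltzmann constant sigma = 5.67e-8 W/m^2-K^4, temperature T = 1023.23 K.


T^4 = 1.0962e+12
q = 0.669 * 5.67e-8 * 1.0962e+12 / 1000 = 41.582 kW/m^2

41.582 kW/m^2


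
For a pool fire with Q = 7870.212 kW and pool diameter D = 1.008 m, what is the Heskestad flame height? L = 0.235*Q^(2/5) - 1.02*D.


Q^(2/5) = 36.174
0.235 * Q^(2/5) = 8.5009
1.02 * D = 1.0282
L = 7.4727 m

7.4727 m


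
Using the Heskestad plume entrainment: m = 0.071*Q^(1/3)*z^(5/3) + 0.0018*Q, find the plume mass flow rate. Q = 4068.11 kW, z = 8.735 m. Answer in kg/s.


Q^(1/3) = 15.964
z^(5/3) = 37.049
First term = 0.071 * 15.964 * 37.049 = 41.991
Second term = 0.0018 * 4068.11 = 7.3226
m = 49.314 kg/s

49.314 kg/s


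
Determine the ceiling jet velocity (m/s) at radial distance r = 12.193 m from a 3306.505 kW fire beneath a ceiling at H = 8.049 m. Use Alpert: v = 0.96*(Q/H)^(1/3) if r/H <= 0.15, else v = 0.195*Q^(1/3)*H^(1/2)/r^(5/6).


r/H = 12.193 / 8.049 = 1.5148
r/H > 0.15, so v = 0.195*Q^(1/3)*H^(1/2)/r^(5/6)
Q^(1/3) = 14.898
H^(1/2) = 2.8371
r^(5/6) = 8.0370
v = 0.195 * 14.898 * 2.8371 / 8.0370 = 1.0255 m/s

1.0255 m/s


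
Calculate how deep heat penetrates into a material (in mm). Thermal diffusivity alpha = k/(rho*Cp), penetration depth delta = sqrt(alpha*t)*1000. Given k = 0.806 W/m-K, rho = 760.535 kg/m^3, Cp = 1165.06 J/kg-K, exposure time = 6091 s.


alpha = 0.806 / (760.535 * 1165.06) = 9.0964e-07 m^2/s
alpha * t = 0.0055406
delta = sqrt(0.0055406) * 1000 = 74.435 mm

74.435 mm


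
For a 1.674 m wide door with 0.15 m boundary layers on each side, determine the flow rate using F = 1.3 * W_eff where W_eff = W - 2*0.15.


W_eff = 1.674 - 0.30 = 1.374 m
F = 1.3 * 1.374 = 1.7862 persons/s

1.7862 persons/s


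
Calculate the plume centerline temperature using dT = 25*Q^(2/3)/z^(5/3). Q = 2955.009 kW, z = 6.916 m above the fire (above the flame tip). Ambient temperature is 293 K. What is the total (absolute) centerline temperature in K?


Q^(2/3) = 205.92
z^(5/3) = 25.105
dT = 25 * 205.92 / 25.105 = 205.06 K
T = 293 + 205.06 = 498.06 K

498.06 K


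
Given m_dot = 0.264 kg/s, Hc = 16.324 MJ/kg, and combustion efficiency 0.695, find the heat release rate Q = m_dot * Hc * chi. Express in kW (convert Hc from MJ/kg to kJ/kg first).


Hc = 16.324 MJ/kg = 16.324 * 1000 kJ/kg = 16324 kJ/kg
Q = 0.264 kg/s * 16324 kJ/kg * 0.695 = 2995.1 kW

2995.1 kW


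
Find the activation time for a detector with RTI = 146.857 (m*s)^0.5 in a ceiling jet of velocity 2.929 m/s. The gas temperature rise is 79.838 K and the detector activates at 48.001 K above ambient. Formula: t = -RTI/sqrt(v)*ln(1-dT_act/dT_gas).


dT_act/dT_gas = 0.60123
ln(1 - 0.60123) = -0.91937
t = -146.857 / sqrt(2.929) * -0.91937 = 78.891 s

78.891 s


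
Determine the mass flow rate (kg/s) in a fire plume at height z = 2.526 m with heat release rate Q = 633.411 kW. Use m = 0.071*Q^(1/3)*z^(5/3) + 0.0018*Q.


Q^(1/3) = 8.5881
z^(5/3) = 4.6851
First term = 0.071 * 8.5881 * 4.6851 = 2.8568
Second term = 0.0018 * 633.411 = 1.1401
m = 3.9969 kg/s

3.9969 kg/s


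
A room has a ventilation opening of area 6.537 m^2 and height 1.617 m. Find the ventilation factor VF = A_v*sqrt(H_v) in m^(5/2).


sqrt(H_v) = 1.2716
VF = 6.537 * 1.2716 = 8.3125 m^(5/2)

8.3125 m^(5/2)


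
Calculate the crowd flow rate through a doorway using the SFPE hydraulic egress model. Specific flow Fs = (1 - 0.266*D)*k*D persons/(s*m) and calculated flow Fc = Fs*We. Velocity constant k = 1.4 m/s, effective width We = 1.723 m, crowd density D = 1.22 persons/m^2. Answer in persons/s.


1 - 0.266*D = 1 - 0.266*1.22 = 0.67548
Fs = 0.67548 * 1.4 * 1.22 = 1.1537 persons/(s*m)
Fc = 1.1537 * 1.723 = 1.9879 persons/s

1.9879 persons/s


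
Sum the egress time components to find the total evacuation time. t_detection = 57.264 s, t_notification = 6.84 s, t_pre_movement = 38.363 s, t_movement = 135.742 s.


Total = 57.264 + 6.84 + 38.363 + 135.742 = 238.209 s

238.209 s


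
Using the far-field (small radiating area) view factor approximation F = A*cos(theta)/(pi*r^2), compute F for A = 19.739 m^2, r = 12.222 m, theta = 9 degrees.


cos(9 deg) = 0.98769
pi*r^2 = 469.28
F = 19.739 * 0.98769 / 469.28 = 0.041544

0.041544


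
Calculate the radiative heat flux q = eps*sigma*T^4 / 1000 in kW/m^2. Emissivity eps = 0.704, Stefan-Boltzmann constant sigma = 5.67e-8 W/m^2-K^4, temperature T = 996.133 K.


T^4 = 9.8462e+11
q = 0.704 * 5.67e-8 * 9.8462e+11 / 1000 = 39.303 kW/m^2

39.303 kW/m^2


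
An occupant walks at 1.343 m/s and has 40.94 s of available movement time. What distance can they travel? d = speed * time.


d = 1.343 * 40.94 = 54.982 m

54.982 m


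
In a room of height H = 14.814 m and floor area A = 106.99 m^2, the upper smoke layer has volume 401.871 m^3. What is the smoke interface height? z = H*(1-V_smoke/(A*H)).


V/(A*H) = 0.25355
1 - 0.25355 = 0.74645
z = 14.814 * 0.74645 = 11.058 m

11.058 m


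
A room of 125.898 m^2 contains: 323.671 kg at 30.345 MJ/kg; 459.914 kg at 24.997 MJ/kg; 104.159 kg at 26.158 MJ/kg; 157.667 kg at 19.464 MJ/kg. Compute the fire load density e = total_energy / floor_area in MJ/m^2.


Total energy = 323.671*30.345 + 459.914*24.997 + 104.159*26.158 + 157.667*19.464
= 9821.796 + 11496.47 + 2724.591 + 3068.830
= 27111.69 MJ
e = 27111.69 / 125.898 = 215.35 MJ/m^2

215.35 MJ/m^2


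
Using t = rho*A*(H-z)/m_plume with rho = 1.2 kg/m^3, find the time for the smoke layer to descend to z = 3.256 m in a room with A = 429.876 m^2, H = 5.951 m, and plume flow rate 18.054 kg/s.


H - z = 2.695 m
t = 1.2 * 429.876 * 2.695 / 18.054 = 77.003 s

77.003 s


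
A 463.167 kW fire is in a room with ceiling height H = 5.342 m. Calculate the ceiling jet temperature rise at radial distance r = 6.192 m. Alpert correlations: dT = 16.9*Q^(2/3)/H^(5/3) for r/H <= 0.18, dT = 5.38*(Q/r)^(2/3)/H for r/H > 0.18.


r/H = 6.192 / 5.342 = 1.1591
r/H > 0.18, so dT = 5.38*(Q/r)^(2/3)/H
Q/r = 74.801
(Q/r)^(2/3) = 17.753
dT = 5.38 * 17.753 / 5.342 = 17.879 K

17.879 K


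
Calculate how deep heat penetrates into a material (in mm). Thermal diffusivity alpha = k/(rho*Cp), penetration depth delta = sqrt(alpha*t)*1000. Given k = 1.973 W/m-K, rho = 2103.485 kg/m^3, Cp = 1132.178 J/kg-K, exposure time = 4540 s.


alpha = 1.973 / (2103.485 * 1132.178) = 8.2846e-07 m^2/s
alpha * t = 0.0037612
delta = sqrt(0.0037612) * 1000 = 61.329 mm

61.329 mm


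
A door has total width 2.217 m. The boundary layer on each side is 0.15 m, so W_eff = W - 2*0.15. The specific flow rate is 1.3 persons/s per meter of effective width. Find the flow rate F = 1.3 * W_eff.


W_eff = 2.217 - 0.30 = 1.917 m
F = 1.3 * 1.917 = 2.4921 persons/s

2.4921 persons/s


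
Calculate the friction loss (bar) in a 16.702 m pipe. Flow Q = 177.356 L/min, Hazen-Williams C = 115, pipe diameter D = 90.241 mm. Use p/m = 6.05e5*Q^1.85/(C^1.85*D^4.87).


Q^1.85 = 14467
C^1.85 = 6490.7
D^4.87 = 3.3329e+09
p/m = 0.00040459 bar/m
p_total = 0.00040459 * 16.702 = 0.0067574 bar

0.0067574 bar


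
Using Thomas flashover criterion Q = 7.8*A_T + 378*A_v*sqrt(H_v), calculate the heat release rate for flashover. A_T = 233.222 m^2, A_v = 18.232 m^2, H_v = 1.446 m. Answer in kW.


7.8*A_T = 1819.1
sqrt(H_v) = 1.2025
378*A_v*sqrt(H_v) = 8287.2
Q = 1819.1 + 8287.2 = 10106 kW

10106 kW


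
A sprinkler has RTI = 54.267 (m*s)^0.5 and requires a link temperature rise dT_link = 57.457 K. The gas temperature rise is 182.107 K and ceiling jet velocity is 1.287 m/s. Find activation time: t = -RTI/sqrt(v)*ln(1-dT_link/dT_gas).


dT_link/dT_gas = 0.31551
ln(1 - 0.31551) = -0.37908
t = -54.267 / sqrt(1.287) * -0.37908 = 18.134 s

18.134 s


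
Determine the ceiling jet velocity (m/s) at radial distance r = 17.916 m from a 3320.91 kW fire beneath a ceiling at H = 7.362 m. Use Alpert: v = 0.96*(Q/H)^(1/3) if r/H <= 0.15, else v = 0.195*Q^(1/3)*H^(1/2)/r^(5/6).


r/H = 17.916 / 7.362 = 2.4336
r/H > 0.15, so v = 0.195*Q^(1/3)*H^(1/2)/r^(5/6)
Q^(1/3) = 14.919
H^(1/2) = 2.7133
r^(5/6) = 11.076
v = 0.195 * 14.919 * 2.7133 / 11.076 = 0.71272 m/s

0.71272 m/s


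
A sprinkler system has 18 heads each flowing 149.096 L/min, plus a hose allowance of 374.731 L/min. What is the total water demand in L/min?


Sprinkler demand = 18 * 149.096 = 2683.728 L/min
Total = 2683.728 + 374.731 = 3058.459 L/min

3058.459 L/min


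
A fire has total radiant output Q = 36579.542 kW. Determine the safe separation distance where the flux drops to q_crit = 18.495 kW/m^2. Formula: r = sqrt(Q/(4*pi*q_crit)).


4*pi*q_crit = 232.42
Q/(4*pi*q_crit) = 157.39
r = sqrt(157.39) = 12.545 m

12.545 m


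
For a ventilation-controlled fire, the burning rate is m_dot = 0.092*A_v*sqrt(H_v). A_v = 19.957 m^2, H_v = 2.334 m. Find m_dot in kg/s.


sqrt(H_v) = 1.5277
m_dot = 0.092 * 19.957 * 1.5277 = 2.8050 kg/s

2.8050 kg/s


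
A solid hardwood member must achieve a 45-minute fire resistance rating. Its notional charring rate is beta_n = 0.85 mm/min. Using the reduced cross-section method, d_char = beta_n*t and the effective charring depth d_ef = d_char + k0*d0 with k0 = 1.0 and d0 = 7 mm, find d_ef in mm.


d_char = 0.85 * 45 = 38.25 mm
d_ef = 38.25 + 1.0*7 = 45.25 mm

45.25 mm


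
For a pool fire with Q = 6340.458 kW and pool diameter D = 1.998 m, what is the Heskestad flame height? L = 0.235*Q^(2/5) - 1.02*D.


Q^(2/5) = 33.178
0.235 * Q^(2/5) = 7.7968
1.02 * D = 2.0380
L = 5.7588 m

5.7588 m


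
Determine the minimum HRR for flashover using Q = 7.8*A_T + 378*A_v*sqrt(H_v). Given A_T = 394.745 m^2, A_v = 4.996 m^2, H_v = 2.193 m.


7.8*A_T = 3079.011
sqrt(H_v) = 1.4809
378*A_v*sqrt(H_v) = 2796.6
Q = 3079.011 + 2796.6 = 5875.6 kW

5875.6 kW


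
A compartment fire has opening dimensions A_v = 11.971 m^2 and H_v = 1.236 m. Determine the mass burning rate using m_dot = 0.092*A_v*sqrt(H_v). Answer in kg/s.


sqrt(H_v) = 1.1118
m_dot = 0.092 * 11.971 * 1.1118 = 1.2244 kg/s

1.2244 kg/s


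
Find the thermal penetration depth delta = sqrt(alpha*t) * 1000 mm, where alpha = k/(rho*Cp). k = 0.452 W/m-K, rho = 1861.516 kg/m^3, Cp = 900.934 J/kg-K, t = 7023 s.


alpha = 0.452 / (1861.516 * 900.934) = 2.6951e-07 m^2/s
alpha * t = 0.0018928
delta = sqrt(0.0018928) * 1000 = 43.506 mm

43.506 mm


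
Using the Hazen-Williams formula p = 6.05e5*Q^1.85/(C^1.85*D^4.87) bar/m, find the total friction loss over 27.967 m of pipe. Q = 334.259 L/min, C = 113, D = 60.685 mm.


Q^1.85 = 46725
C^1.85 = 6283.4
D^4.87 = 4.8262e+08
p/m = 0.0093220 bar/m
p_total = 0.0093220 * 27.967 = 0.26071 bar

0.26071 bar


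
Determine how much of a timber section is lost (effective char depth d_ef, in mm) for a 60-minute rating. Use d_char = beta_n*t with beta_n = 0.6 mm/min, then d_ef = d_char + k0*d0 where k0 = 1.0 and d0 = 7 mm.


d_char = 0.6 * 60 = 36 mm
d_ef = 36 + 1.0*7 = 43 mm

43 mm


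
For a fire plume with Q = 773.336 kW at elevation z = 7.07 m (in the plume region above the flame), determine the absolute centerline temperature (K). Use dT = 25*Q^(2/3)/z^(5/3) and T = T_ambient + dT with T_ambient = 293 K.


Q^(2/3) = 84.252
z^(5/3) = 26.043
dT = 25 * 84.252 / 26.043 = 80.876 K
T = 293 + 80.876 = 373.88 K

373.88 K


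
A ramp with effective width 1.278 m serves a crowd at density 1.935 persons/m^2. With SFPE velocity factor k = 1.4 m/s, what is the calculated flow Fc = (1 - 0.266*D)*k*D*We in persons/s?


1 - 0.266*D = 1 - 0.266*1.935 = 0.48529
Fs = 0.48529 * 1.4 * 1.935 = 1.3147 persons/(s*m)
Fc = 1.3147 * 1.278 = 1.6801 persons/s

1.6801 persons/s


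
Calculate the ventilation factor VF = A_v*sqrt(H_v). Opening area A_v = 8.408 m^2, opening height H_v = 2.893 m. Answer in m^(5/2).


sqrt(H_v) = 1.7009
VF = 8.408 * 1.7009 = 14.301 m^(5/2)

14.301 m^(5/2)


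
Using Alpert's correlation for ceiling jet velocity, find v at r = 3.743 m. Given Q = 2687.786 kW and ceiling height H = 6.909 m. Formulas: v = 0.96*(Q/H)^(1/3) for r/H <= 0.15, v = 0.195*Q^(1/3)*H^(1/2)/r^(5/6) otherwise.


r/H = 3.743 / 6.909 = 0.54176
r/H > 0.15, so v = 0.195*Q^(1/3)*H^(1/2)/r^(5/6)
Q^(1/3) = 13.904
H^(1/2) = 2.6285
r^(5/6) = 3.0039
v = 0.195 * 13.904 * 2.6285 / 3.0039 = 2.3724 m/s

2.3724 m/s


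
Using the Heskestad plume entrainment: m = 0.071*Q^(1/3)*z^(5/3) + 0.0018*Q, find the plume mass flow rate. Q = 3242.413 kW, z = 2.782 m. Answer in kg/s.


Q^(1/3) = 14.801
z^(5/3) = 5.5029
First term = 0.071 * 14.801 * 5.5029 = 5.7829
Second term = 0.0018 * 3242.413 = 5.8363
m = 11.619 kg/s

11.619 kg/s


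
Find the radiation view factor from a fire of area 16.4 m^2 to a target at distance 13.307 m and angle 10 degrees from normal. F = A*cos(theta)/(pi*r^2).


cos(10 deg) = 0.98481
pi*r^2 = 556.30
F = 16.4 * 0.98481 / 556.30 = 0.029033

0.029033


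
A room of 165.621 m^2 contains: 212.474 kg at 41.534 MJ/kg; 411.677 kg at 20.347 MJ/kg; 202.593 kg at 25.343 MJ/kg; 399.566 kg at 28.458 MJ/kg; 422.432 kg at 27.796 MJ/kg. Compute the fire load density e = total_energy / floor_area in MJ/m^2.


Total energy = 212.474*41.534 + 411.677*20.347 + 202.593*25.343 + 399.566*28.458 + 422.432*27.796
= 8824.895 + 8376.392 + 5134.314 + 11370.85 + 11741.92
= 45448.37 MJ
e = 45448.37 / 165.621 = 274.41 MJ/m^2

274.41 MJ/m^2


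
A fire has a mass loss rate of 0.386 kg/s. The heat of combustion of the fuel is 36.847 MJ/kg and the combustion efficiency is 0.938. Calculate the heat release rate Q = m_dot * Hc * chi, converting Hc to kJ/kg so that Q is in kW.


Hc = 36.847 MJ/kg = 36.847 * 1000 kJ/kg = 36847 kJ/kg
Q = 0.386 kg/s * 36847 kJ/kg * 0.938 = 13341 kW

13341 kW


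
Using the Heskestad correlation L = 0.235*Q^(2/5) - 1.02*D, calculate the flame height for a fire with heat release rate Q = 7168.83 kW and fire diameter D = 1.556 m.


Q^(2/5) = 34.848
0.235 * Q^(2/5) = 8.1893
1.02 * D = 1.5871
L = 6.6022 m

6.6022 m


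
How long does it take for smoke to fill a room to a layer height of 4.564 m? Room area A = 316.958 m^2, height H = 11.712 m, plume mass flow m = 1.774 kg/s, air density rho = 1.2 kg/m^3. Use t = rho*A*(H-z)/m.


H - z = 7.148 m
t = 1.2 * 316.958 * 7.148 / 1.774 = 1532.5 s

1532.5 s


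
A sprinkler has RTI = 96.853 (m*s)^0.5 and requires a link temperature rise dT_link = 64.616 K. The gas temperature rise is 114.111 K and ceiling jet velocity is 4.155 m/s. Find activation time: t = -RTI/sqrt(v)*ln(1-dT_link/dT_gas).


dT_link/dT_gas = 0.56626
ln(1 - 0.56626) = -0.83530
t = -96.853 / sqrt(4.155) * -0.83530 = 39.689 s

39.689 s


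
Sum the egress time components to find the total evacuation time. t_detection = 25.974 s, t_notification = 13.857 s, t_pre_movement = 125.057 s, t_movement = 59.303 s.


Total = 25.974 + 13.857 + 125.057 + 59.303 = 224.191 s

224.191 s


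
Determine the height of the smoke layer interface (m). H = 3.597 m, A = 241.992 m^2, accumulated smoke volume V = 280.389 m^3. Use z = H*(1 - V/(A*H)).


V/(A*H) = 0.32212
1 - 0.32212 = 0.67788
z = 3.597 * 0.67788 = 2.4383 m

2.4383 m


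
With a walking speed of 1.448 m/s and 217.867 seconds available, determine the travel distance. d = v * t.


d = 1.448 * 217.867 = 315.47 m

315.47 m


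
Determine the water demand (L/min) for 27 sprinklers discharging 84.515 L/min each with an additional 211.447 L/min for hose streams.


Sprinkler demand = 27 * 84.515 = 2281.905 L/min
Total = 2281.905 + 211.447 = 2493.352 L/min

2493.352 L/min


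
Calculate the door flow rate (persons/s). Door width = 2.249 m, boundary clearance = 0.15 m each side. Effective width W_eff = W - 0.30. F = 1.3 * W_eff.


W_eff = 2.249 - 0.30 = 1.949 m
F = 1.3 * 1.949 = 2.5337 persons/s

2.5337 persons/s


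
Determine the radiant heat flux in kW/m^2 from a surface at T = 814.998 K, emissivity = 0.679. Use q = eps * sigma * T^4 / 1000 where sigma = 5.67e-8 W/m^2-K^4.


T^4 = 4.4119e+11
q = 0.679 * 5.67e-8 * 4.4119e+11 / 1000 = 16.986 kW/m^2

16.986 kW/m^2


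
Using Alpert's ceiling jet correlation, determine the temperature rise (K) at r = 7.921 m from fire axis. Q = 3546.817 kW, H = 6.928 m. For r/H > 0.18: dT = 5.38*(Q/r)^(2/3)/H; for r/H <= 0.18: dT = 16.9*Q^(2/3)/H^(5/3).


r/H = 7.921 / 6.928 = 1.1433
r/H > 0.18, so dT = 5.38*(Q/r)^(2/3)/H
Q/r = 447.77
(Q/r)^(2/3) = 58.529
dT = 5.38 * 58.529 / 6.928 = 45.451 K

45.451 K


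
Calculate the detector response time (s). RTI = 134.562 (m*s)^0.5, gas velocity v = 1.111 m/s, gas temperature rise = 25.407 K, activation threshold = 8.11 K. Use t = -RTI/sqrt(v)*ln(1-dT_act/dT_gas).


dT_act/dT_gas = 0.31920
ln(1 - 0.31920) = -0.38449
t = -134.562 / sqrt(1.111) * -0.38449 = 49.085 s

49.085 s


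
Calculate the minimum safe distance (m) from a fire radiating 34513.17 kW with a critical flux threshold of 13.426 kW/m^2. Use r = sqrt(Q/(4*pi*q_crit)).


4*pi*q_crit = 168.72
Q/(4*pi*q_crit) = 204.56
r = sqrt(204.56) = 14.303 m

14.303 m


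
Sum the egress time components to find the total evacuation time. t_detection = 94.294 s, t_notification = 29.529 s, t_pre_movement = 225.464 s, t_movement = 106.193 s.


Total = 94.294 + 29.529 + 225.464 + 106.193 = 455.48 s

455.48 s


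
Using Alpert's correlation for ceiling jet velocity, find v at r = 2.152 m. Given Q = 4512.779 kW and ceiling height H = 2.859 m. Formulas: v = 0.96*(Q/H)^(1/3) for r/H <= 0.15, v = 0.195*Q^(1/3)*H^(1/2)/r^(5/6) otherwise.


r/H = 2.152 / 2.859 = 0.75271
r/H > 0.15, so v = 0.195*Q^(1/3)*H^(1/2)/r^(5/6)
Q^(1/3) = 16.525
H^(1/2) = 1.6909
r^(5/6) = 1.8940
v = 0.195 * 16.525 * 1.6909 / 1.8940 = 2.8769 m/s

2.8769 m/s


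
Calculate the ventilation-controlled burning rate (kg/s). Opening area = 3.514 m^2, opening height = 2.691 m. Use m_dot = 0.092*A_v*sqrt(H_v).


sqrt(H_v) = 1.6404
m_dot = 0.092 * 3.514 * 1.6404 = 0.53033 kg/s

0.53033 kg/s


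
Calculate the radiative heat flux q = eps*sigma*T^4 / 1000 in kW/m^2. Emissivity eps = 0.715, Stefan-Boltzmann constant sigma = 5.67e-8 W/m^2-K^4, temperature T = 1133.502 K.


T^4 = 1.6508e+12
q = 0.715 * 5.67e-8 * 1.6508e+12 / 1000 = 66.923 kW/m^2

66.923 kW/m^2


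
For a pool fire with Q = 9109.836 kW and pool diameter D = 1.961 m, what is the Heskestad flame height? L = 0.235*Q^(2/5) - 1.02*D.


Q^(2/5) = 38.353
0.235 * Q^(2/5) = 9.0131
1.02 * D = 2.0002
L = 7.0128 m

7.0128 m


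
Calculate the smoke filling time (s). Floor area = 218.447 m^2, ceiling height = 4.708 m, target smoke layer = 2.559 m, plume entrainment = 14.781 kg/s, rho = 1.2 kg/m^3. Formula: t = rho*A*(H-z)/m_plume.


H - z = 2.149 m
t = 1.2 * 218.447 * 2.149 / 14.781 = 38.112 s

38.112 s


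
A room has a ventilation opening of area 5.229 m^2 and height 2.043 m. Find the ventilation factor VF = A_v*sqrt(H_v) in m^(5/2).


sqrt(H_v) = 1.4293
VF = 5.229 * 1.4293 = 7.4740 m^(5/2)

7.4740 m^(5/2)


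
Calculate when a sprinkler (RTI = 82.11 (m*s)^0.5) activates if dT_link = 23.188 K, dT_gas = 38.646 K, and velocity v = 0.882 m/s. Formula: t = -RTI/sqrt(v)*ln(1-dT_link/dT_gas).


dT_link/dT_gas = 0.60001
ln(1 - 0.60001) = -0.91632
t = -82.11 / sqrt(0.882) * -0.91632 = 80.114 s

80.114 s


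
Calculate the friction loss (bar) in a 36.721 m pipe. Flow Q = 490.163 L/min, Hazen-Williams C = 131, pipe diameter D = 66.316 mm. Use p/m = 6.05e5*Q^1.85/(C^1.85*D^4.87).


Q^1.85 = 94870
C^1.85 = 8259.5
D^4.87 = 7.4350e+08
p/m = 0.0093466 bar/m
p_total = 0.0093466 * 36.721 = 0.34322 bar

0.34322 bar


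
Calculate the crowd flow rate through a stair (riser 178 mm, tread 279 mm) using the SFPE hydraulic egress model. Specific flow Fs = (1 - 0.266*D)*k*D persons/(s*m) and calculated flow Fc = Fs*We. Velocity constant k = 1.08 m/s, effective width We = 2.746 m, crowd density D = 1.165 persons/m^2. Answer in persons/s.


1 - 0.266*D = 1 - 0.266*1.165 = 0.69011
Fs = 0.69011 * 1.08 * 1.165 = 0.86830 persons/(s*m)
Fc = 0.86830 * 2.746 = 2.3843 persons/s

2.3843 persons/s


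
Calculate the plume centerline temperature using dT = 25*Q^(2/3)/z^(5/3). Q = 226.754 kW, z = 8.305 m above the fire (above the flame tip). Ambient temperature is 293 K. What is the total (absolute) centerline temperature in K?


Q^(2/3) = 37.185
z^(5/3) = 34.059
dT = 25 * 37.185 / 34.059 = 27.295 K
T = 293 + 27.295 = 320.29 K

320.29 K


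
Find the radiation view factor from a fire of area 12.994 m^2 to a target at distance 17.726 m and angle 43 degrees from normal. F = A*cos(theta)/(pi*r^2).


cos(43 deg) = 0.73135
pi*r^2 = 987.12
F = 12.994 * 0.73135 / 987.12 = 0.0096272

0.0096272


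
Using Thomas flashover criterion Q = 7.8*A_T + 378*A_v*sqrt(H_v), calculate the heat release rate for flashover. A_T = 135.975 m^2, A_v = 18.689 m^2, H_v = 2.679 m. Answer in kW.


7.8*A_T = 1060.605
sqrt(H_v) = 1.6368
378*A_v*sqrt(H_v) = 11563
Q = 1060.605 + 11563 = 12623 kW

12623 kW


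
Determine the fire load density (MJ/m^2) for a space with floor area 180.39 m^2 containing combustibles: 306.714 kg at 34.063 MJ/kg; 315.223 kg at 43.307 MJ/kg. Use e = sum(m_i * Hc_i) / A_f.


Total energy = 306.714*34.063 + 315.223*43.307
= 10447.60 + 13651.36
= 24098.96 MJ
e = 24098.96 / 180.39 = 133.59 MJ/m^2

133.59 MJ/m^2


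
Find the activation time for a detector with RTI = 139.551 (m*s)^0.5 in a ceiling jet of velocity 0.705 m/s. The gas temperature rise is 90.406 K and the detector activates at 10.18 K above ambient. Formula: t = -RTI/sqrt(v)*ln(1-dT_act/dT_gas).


dT_act/dT_gas = 0.11260
ln(1 - 0.11260) = -0.11946
t = -139.551 / sqrt(0.705) * -0.11946 = 19.855 s

19.855 s


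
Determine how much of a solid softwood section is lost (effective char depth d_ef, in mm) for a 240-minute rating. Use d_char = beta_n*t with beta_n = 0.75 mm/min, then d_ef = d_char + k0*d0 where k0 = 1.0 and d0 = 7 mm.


d_char = 0.75 * 240 = 180 mm
d_ef = 180 + 1.0*7 = 187 mm

187 mm


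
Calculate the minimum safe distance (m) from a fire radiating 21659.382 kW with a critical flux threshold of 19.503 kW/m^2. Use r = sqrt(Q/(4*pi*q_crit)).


4*pi*q_crit = 245.08
Q/(4*pi*q_crit) = 88.376
r = sqrt(88.376) = 9.4009 m

9.4009 m


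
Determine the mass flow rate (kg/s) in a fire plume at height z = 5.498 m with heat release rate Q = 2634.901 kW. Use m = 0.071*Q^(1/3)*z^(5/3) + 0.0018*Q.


Q^(1/3) = 13.812
z^(5/3) = 17.127
First term = 0.071 * 13.812 * 17.127 = 16.795
Second term = 0.0018 * 2634.901 = 4.7428
m = 21.538 kg/s

21.538 kg/s


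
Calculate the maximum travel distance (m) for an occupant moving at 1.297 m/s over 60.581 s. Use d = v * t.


d = 1.297 * 60.581 = 78.574 m

78.574 m


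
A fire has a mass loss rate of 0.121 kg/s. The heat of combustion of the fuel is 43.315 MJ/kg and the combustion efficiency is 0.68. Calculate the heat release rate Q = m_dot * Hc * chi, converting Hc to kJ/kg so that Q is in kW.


Hc = 43.315 MJ/kg = 43.315 * 1000 kJ/kg = 43315 kJ/kg
Q = 0.121 kg/s * 43315 kJ/kg * 0.68 = 3564.0 kW

3564.0 kW


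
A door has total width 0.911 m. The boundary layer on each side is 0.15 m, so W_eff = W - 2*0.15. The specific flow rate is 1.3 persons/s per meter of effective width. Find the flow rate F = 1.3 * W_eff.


W_eff = 0.911 - 0.30 = 0.611 m
F = 1.3 * 0.611 = 0.79430 persons/s

0.79430 persons/s


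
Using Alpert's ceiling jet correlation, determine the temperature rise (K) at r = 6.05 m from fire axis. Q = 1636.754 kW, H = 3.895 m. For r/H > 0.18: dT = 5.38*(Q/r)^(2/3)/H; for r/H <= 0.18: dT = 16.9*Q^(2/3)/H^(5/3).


r/H = 6.05 / 3.895 = 1.5533
r/H > 0.18, so dT = 5.38*(Q/r)^(2/3)/H
Q/r = 270.54
(Q/r)^(2/3) = 41.830
dT = 5.38 * 41.830 / 3.895 = 57.778 K

57.778 K


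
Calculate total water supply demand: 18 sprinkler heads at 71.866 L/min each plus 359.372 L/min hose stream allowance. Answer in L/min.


Sprinkler demand = 18 * 71.866 = 1293.588 L/min
Total = 1293.588 + 359.372 = 1652.96 L/min

1652.96 L/min


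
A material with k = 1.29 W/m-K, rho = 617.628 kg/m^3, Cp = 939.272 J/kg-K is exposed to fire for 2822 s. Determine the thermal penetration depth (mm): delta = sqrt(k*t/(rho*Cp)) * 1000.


alpha = 1.29 / (617.628 * 939.272) = 2.2237e-06 m^2/s
alpha * t = 0.0062752
delta = sqrt(0.0062752) * 1000 = 79.216 mm

79.216 mm


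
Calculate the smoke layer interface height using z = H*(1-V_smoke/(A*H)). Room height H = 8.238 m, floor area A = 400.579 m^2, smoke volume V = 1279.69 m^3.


V/(A*H) = 0.38779
1 - 0.38779 = 0.61221
z = 8.238 * 0.61221 = 5.0434 m

5.0434 m


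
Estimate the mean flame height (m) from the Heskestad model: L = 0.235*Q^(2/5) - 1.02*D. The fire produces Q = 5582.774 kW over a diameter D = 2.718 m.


Q^(2/5) = 31.531
0.235 * Q^(2/5) = 7.4098
1.02 * D = 2.7724
L = 4.6375 m

4.6375 m


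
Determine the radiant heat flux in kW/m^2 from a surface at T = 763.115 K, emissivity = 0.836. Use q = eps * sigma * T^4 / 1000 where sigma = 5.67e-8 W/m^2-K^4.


T^4 = 3.3913e+11
q = 0.836 * 5.67e-8 * 3.3913e+11 / 1000 = 16.075 kW/m^2

16.075 kW/m^2


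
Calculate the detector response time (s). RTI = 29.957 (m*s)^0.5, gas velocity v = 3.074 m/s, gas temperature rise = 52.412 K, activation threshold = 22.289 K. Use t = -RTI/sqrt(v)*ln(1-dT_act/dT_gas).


dT_act/dT_gas = 0.42527
ln(1 - 0.42527) = -0.55385
t = -29.957 / sqrt(3.074) * -0.55385 = 9.4632 s

9.4632 s


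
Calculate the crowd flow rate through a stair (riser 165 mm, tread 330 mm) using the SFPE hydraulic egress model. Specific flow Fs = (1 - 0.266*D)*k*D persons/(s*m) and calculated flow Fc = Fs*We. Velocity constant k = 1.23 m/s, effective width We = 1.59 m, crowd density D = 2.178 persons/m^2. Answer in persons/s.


1 - 0.266*D = 1 - 0.266*2.178 = 0.42065
Fs = 0.42065 * 1.23 * 2.178 = 1.1269 persons/(s*m)
Fc = 1.1269 * 1.59 = 1.7918 persons/s

1.7918 persons/s


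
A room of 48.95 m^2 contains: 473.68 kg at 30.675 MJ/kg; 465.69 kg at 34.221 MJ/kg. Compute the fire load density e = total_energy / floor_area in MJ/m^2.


Total energy = 473.68*30.675 + 465.69*34.221
= 14530.134 + 15936.38
= 30466.51 MJ
e = 30466.51 / 48.95 = 622.40 MJ/m^2

622.40 MJ/m^2


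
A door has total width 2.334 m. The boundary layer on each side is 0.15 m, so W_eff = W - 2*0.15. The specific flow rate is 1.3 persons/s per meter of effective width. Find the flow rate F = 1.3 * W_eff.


W_eff = 2.334 - 0.30 = 2.034 m
F = 1.3 * 2.034 = 2.6442 persons/s

2.6442 persons/s


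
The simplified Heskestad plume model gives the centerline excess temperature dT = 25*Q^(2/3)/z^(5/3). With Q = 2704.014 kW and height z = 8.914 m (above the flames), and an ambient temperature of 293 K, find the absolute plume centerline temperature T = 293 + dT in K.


Q^(2/3) = 194.09
z^(5/3) = 38.323
dT = 25 * 194.09 / 38.323 = 126.62 K
T = 293 + 126.62 = 419.62 K

419.62 K


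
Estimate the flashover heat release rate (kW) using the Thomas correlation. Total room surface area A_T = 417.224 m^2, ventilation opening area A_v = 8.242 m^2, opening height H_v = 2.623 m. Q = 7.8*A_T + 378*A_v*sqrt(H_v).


7.8*A_T = 3254.3
sqrt(H_v) = 1.6196
378*A_v*sqrt(H_v) = 5045.7
Q = 3254.3 + 5045.7 = 8300.1 kW

8300.1 kW


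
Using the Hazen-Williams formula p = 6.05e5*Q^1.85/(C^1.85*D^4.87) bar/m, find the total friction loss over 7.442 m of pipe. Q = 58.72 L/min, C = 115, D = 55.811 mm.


Q^1.85 = 1871.8
C^1.85 = 6490.7
D^4.87 = 3.2102e+08
p/m = 0.00054349 bar/m
p_total = 0.00054349 * 7.442 = 0.0040447 bar

0.0040447 bar


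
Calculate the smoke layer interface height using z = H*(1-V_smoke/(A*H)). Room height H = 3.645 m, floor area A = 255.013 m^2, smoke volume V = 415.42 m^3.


V/(A*H) = 0.44692
1 - 0.44692 = 0.55308
z = 3.645 * 0.55308 = 2.0160 m

2.0160 m


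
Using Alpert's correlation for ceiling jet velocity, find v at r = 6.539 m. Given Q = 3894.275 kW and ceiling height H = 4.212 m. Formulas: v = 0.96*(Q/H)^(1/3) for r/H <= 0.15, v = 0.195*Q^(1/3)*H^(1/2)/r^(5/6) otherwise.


r/H = 6.539 / 4.212 = 1.5525
r/H > 0.15, so v = 0.195*Q^(1/3)*H^(1/2)/r^(5/6)
Q^(1/3) = 15.733
H^(1/2) = 2.0523
r^(5/6) = 4.7818
v = 0.195 * 15.733 * 2.0523 / 4.7818 = 1.3167 m/s

1.3167 m/s


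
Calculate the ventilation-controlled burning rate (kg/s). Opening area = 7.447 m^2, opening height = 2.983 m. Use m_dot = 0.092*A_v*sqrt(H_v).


sqrt(H_v) = 1.7271
m_dot = 0.092 * 7.447 * 1.7271 = 1.1833 kg/s

1.1833 kg/s


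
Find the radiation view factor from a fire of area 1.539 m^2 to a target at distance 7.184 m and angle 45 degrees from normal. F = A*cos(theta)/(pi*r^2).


cos(45 deg) = 0.70711
pi*r^2 = 162.14
F = 1.539 * 0.70711 / 162.14 = 0.0067118

0.0067118


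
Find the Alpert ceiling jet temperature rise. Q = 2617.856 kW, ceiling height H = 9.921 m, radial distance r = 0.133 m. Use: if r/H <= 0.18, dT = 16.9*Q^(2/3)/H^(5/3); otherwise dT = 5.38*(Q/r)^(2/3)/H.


r/H = 0.133 / 9.921 = 0.013406
r/H <= 0.18, so dT = 16.9*Q^(2/3)/H^(5/3)
Q^(2/3) = 189.95
H^(5/3) = 45.806
dT = 16.9 * 189.95 / 45.806 = 70.080 K

70.080 K


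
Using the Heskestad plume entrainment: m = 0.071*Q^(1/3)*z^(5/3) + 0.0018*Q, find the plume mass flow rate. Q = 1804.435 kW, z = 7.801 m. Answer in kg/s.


Q^(1/3) = 12.174
z^(5/3) = 30.684
First term = 0.071 * 12.174 * 30.684 = 26.523
Second term = 0.0018 * 1804.435 = 3.2480
m = 29.771 kg/s

29.771 kg/s


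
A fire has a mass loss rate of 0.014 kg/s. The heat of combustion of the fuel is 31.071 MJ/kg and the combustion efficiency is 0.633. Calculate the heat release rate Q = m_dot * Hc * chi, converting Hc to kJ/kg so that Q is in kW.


Hc = 31.071 MJ/kg = 31.071 * 1000 kJ/kg = 31071 kJ/kg
Q = 0.014 kg/s * 31071 kJ/kg * 0.633 = 275.35 kW

275.35 kW


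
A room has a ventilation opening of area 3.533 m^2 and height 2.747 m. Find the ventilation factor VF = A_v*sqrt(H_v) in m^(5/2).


sqrt(H_v) = 1.6574
VF = 3.533 * 1.6574 = 5.8556 m^(5/2)

5.8556 m^(5/2)


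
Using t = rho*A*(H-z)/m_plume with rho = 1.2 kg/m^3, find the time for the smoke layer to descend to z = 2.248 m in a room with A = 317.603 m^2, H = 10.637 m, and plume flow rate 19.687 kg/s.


H - z = 8.389 m
t = 1.2 * 317.603 * 8.389 / 19.687 = 162.40 s

162.40 s


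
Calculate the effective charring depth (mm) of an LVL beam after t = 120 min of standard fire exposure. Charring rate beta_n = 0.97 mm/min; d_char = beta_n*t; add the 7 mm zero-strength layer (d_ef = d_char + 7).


d_char = 0.97 * 120 = 116.4 mm
d_ef = 116.4 + 1.0*7 = 123.4 mm

123.4 mm


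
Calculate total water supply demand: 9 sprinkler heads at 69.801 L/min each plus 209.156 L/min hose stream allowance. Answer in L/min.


Sprinkler demand = 9 * 69.801 = 628.209 L/min
Total = 628.209 + 209.156 = 837.365 L/min

837.365 L/min


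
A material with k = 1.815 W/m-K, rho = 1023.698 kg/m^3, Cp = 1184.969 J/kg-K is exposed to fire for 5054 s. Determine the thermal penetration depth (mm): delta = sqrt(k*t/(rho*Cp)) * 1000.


alpha = 1.815 / (1023.698 * 1184.969) = 1.4962e-06 m^2/s
alpha * t = 0.0075619
delta = sqrt(0.0075619) * 1000 = 86.959 mm

86.959 mm
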